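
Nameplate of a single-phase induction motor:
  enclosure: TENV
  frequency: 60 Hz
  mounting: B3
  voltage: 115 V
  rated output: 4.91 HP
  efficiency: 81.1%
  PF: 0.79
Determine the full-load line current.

49.7 A

P_out = 4.91 × 746 = 3663 W
P_in = P_out / η = 3663 / 0.811 = 4517 W
I = P_in / (V·cosφ) = 4517 / (115 × 0.79) = 49.7 A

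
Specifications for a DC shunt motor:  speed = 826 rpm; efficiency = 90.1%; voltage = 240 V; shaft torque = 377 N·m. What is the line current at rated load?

ω = 2π×826/60 = 86.5 rad/s; P_out = τω = 377 × 86.5 = 32611 W
P_in = P_out / η = 32611 / 0.901 = 36194 W
I = P_in / V = 36194 / 240 = 151 A

151 A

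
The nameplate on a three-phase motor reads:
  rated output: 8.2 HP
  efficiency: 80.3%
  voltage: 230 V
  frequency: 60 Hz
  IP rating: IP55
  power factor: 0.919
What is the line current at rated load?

20.8 A

P_out = 8.2 × 746 = 6117 W
P_in = P_out / η = 6117 / 0.803 = 7618 W
I_L = P_in / (√3·V_L·cosφ) = 7618 / (1.732 × 230 × 0.919) = 20.8 A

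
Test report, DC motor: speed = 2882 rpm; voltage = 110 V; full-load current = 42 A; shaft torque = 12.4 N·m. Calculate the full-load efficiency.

81.0 %

ω = 2π × 2882/60 = 301.8 rad/s; P_out = τω = 12.4 × 301.8 = 3742 W
P_in = V·I = 110 × 42 = 4620 W
η = P_out / P_in = 3742 / 4620 = 0.810 = 81.0%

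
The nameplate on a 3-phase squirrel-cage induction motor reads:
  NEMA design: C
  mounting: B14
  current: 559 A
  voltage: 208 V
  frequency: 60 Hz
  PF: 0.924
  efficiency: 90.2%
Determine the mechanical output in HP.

225 HP

P_in = √3·V·I·cosφ = 1.732 × 208 × 559 × 0.924 = 186078 W
P_out = η·P_in = 0.902 × 186078 = 167842 W
= 167842/746 = 225 HP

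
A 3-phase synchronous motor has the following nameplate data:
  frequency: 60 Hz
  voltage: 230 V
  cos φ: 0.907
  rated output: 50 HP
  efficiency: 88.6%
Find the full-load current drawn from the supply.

P_out = 50 × 746 = 37300 W
P_in = P_out / η = 37300 / 0.886 = 42099 W
I_L = P_in / (√3·V_L·cosφ) = 42099 / (1.732 × 230 × 0.907) = 117 A

117 A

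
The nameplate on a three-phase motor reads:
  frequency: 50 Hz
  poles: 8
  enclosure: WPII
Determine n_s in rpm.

750 rpm

n_s = 120f/p = 120×50/8 = 750 rpm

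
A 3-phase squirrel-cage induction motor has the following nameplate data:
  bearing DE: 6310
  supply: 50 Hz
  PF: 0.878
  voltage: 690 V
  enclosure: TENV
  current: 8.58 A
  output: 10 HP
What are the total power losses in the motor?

P_in = √3·V·I·cosφ = 1.732×690×8.58×0.878 = 9003 W
P_out = 10×746 = 7460 W
Losses = P_in − P_out = 9003 − 7460 = 1543 W

1540 W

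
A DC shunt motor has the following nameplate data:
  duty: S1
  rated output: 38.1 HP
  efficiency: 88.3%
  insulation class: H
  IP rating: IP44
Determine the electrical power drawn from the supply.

32.2 kW

P_out = 38.1 × 746 = 28423 W
P_in = P_out/η = 28423/0.883 = 32189 W = 32.2 kW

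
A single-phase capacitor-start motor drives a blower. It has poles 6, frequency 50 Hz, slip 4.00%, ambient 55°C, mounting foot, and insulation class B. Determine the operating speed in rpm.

n_s = 120f/p = 120×50/6 = 1000 rpm
n = n_s(1 − s) = 1000 × (1 − 0.04) = 960 rpm

960 rpm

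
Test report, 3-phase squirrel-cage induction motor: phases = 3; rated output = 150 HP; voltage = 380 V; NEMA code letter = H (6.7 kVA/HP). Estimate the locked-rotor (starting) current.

S_LR = 6.7 × 150 = 1005 kVA
I_LR = S_LR/(√3·V_L) = 1005000/(1.732×380) = 1530 A

1530 A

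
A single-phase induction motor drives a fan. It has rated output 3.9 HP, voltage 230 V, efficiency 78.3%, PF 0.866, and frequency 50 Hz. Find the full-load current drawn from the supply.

18.7 A

P_out = 3.9 × 746 = 2909 W
P_in = P_out / η = 2909 / 0.783 = 3715 W
I = P_in / (V·cosφ) = 3715 / (230 × 0.866) = 18.7 A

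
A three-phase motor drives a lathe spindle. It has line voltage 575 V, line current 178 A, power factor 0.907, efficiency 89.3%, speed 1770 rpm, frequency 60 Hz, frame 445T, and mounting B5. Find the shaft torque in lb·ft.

571 lb·ft

P_in = √3·V·I·cosφ = 1.732 × 575 × 178 × 0.907 = 160784 W
P_out = η·P_in = 0.893 × 160784 = 143580 W
n = 1770 rpm
ω = 2π×1770/60 = 185.4 rad/s
τ = P_out/ω = 143580/185.4 = 774.4 N·m
In lb·ft: 774.4/1.356 = 571 lb·ft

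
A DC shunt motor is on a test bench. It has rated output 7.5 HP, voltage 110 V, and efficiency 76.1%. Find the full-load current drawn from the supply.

66.8 A

P_out = 7.5 × 746 = 5595 W
P_in = P_out / η = 5595 / 0.761 = 7352 W
I = P_in / V = 7352 / 110 = 66.8 A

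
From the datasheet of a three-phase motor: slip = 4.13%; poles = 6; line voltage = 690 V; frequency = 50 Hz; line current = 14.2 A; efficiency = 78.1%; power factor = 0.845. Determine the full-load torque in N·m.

P_in = √3·V·I·cosφ = 1.732 × 690 × 14.2 × 0.845 = 14340 W
P_out = η·P_in = 0.781 × 14340 = 11200 W
n_s = 120×50/6 = 1000 rpm; n = 1000×(1−0.0413) = 959 rpm
ω = 2π×959/60 = 100.4 rad/s
τ = P_out/ω = 11200/100.4 = 112 N·m

112 N·m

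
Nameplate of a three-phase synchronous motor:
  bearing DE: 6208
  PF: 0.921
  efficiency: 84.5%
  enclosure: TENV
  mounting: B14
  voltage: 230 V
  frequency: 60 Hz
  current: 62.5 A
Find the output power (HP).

P_in = √3·V·I·cosφ = 1.732 × 230 × 62.5 × 0.921 = 22931 W
P_out = η·P_in = 0.845 × 22931 = 19377 W
= 19377/746 = 26 HP

26 HP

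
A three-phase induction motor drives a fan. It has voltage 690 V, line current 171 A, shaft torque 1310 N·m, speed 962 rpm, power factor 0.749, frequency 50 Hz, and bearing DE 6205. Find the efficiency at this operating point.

86.2 %

ω = 2π × 962/60 = 100.7 rad/s; P_out = τω = 1310 × 100.7 = 131917 W
P_in = √3·V_L·I_L·cosφ = 1.732 × 690 × 171 × 0.749 = 153065 W
η = P_out / P_in = 131917 / 153065 = 0.862 = 86.2%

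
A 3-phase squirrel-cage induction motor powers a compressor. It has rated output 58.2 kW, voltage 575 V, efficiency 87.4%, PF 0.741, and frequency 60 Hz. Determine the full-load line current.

90.2 A

P_out = 58.2 kW = 58200 W
P_in = P_out / η = 58200 / 0.874 = 66590 W
I_L = P_in / (√3·V_L·cosφ) = 66590 / (1.732 × 575 × 0.741) = 90.2 A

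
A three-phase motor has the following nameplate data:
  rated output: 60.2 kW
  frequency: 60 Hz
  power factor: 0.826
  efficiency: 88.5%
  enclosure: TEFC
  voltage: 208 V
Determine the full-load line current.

P_out = 60.2 kW = 60200 W
P_in = P_out / η = 60200 / 0.885 = 68023 W
I_L = P_in / (√3·V_L·cosφ) = 68023 / (1.732 × 208 × 0.826) = 229 A

229 A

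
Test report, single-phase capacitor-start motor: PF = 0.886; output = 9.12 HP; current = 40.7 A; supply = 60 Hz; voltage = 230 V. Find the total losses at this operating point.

1.49 kW

P_in = V·I·cosφ = 230×40.7×0.886 = 8294 W
P_out = 9.12×746 = 6804 W
Losses = P_in − P_out = 8294 − 6804 = 1490 W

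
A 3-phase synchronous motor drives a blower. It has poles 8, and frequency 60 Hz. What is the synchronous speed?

900 rpm

n_s = 120f/p = 120×60/8 = 900 rpm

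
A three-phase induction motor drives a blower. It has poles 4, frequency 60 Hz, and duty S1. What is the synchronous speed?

1800 rpm

n_s = 120f/p = 120×60/4 = 1800 rpm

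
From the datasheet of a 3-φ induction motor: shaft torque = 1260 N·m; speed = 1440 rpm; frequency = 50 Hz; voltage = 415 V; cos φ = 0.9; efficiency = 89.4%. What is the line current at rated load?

ω = 2π×1440/60 = 150.8 rad/s; P_out = τω = 1260 × 150.8 = 190008 W
P_in = P_out / η = 190008 / 0.894 = 212537 W
I_L = P_in / (√3·V_L·cosφ) = 212537 / (1.732 × 415 × 0.9) = 329 A

329 A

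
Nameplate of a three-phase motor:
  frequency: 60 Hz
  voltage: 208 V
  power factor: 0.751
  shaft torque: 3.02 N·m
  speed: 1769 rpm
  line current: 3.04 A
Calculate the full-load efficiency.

ω = 2π × 1769/60 = 185.2 rad/s; P_out = τω = 3.02 × 185.2 = 559 W
P_in = √3·V_L·I_L·cosφ = 1.732 × 208 × 3.04 × 0.751 = 822 W
η = P_out / P_in = 559 / 822 = 0.680 = 68.0%

68.0 %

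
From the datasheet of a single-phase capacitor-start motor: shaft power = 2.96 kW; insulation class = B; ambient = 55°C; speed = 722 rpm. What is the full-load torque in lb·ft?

28.9 lb·ft

ω = 2π × 722/60 = 75.61 rad/s
τ = P/ω = 2960/75.61 = 39.15 N·m
In lb·ft: 39.15/1.356 = 28.9 lb·ft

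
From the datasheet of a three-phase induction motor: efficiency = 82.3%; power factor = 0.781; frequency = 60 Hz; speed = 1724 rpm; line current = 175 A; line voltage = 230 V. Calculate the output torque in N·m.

P_in = √3·V·I·cosφ = 1.732 × 230 × 175 × 0.781 = 54446 W
P_out = η·P_in = 0.823 × 54446 = 44809 W
n = 1724 rpm
ω = 2π×1724/60 = 180.5 rad/s
τ = P_out/ω = 44809/180.5 = 248 N·m

248 N·m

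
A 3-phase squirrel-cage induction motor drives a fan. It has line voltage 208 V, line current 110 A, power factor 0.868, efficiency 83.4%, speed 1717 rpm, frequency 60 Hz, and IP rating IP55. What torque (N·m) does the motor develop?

160 N·m

P_in = √3·V·I·cosφ = 1.732 × 208 × 110 × 0.868 = 34397 W
P_out = η·P_in = 0.834 × 34397 = 28687 W
n = 1717 rpm
ω = 2π×1717/60 = 179.8 rad/s
τ = P_out/ω = 28687/179.8 = 160 N·m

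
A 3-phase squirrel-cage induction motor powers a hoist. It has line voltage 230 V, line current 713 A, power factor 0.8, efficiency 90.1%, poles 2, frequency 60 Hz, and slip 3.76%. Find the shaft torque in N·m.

564 N·m

P_in = √3·V·I·cosφ = 1.732 × 230 × 713 × 0.8 = 227225 W
P_out = η·P_in = 0.901 × 227225 = 204730 W
n_s = 120×60/2 = 3600 rpm; n = 3600×(1−0.0376) = 3465 rpm
ω = 2π×3465/60 = 362.9 rad/s
τ = P_out/ω = 204730/362.9 = 564 N·m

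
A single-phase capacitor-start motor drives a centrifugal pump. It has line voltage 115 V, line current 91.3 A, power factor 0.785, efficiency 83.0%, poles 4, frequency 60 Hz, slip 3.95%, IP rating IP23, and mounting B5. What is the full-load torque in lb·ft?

P_in = V·I·cosφ = 115 × 91.3 × 0.785 = 8242 W
P_out = η·P_in = 0.83 × 8242 = 6841 W
n_s = 120×60/4 = 1800 rpm; n = 1800×(1−0.0395) = 1729 rpm
ω = 2π×1729/60 = 181.1 rad/s
τ = P_out/ω = 6841/181.1 = 37.77 N·m
In lb·ft: 37.77/1.356 = 27.9 lb·ft

27.9 lb·ft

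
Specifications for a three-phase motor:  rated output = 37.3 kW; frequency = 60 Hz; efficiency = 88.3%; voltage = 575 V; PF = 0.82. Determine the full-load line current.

P_out = 37.3 kW = 37300 W
P_in = P_out / η = 37300 / 0.883 = 42242 W
I_L = P_in / (√3·V_L·cosφ) = 42242 / (1.732 × 575 × 0.82) = 51.7 A

51.7 A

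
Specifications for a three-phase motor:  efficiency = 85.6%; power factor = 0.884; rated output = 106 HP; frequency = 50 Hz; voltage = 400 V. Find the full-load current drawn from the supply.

P_out = 106 × 746 = 79076 W
P_in = P_out / η = 79076 / 0.856 = 92379 W
I_L = P_in / (√3·V_L·cosφ) = 92379 / (1.732 × 400 × 0.884) = 151 A

151 A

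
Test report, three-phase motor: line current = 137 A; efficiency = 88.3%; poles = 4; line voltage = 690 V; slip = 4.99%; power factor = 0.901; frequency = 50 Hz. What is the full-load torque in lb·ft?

P_in = √3·V·I·cosφ = 1.732 × 690 × 137 × 0.901 = 147517 W
P_out = η·P_in = 0.883 × 147517 = 130258 W
n_s = 120×50/4 = 1500 rpm; n = 1500×(1−0.0499) = 1425 rpm
ω = 2π×1425/60 = 149.2 rad/s
τ = P_out/ω = 130258/149.2 = 873 N·m
In lb·ft: 873/1.356 = 644 lb·ft

644 lb·ft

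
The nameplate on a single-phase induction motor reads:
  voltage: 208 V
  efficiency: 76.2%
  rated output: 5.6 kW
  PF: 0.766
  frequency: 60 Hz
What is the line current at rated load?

46.1 A

P_out = 5.6 kW = 5600 W
P_in = P_out / η = 5600 / 0.762 = 7349 W
I = P_in / (V·cosφ) = 7349 / (208 × 0.766) = 46.1 A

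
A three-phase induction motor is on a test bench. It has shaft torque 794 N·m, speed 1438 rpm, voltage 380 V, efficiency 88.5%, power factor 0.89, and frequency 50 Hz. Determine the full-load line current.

ω = 2π×1438/60 = 150.6 rad/s; P_out = τω = 794 × 150.6 = 119576 W
P_in = P_out / η = 119576 / 0.885 = 135114 W
I_L = P_in / (√3·V_L·cosφ) = 135114 / (1.732 × 380 × 0.89) = 231 A

231 A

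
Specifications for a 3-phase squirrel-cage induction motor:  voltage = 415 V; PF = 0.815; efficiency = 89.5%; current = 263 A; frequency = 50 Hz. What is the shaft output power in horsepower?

P_in = √3·V·I·cosφ = 1.732 × 415 × 263 × 0.815 = 154067 W
P_out = η·P_in = 0.895 × 154067 = 137890 W
= 137890/746 = 185 HP

185 HP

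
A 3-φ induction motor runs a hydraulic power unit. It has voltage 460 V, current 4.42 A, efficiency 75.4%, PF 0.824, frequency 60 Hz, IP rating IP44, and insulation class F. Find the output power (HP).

2.93 HP

P_in = √3·V·I·cosφ = 1.732 × 460 × 4.42 × 0.824 = 2902 W
P_out = η·P_in = 0.754 × 2902 = 2188 W
= 2188/746 = 2.93 HP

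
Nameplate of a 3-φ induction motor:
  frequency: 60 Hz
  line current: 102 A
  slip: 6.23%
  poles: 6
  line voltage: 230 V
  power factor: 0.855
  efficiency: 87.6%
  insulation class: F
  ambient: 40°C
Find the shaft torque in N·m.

258 N·m

P_in = √3·V·I·cosφ = 1.732 × 230 × 102 × 0.855 = 34741 W
P_out = η·P_in = 0.876 × 34741 = 30433 W
n_s = 120×60/6 = 1200 rpm; n = 1200×(1−0.0623) = 1125 rpm
ω = 2π×1125/60 = 117.8 rad/s
τ = P_out/ω = 30433/117.8 = 258 N·m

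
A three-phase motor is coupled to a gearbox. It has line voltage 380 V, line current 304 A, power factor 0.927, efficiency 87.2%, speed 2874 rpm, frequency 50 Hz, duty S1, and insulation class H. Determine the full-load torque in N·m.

P_in = √3·V·I·cosφ = 1.732 × 380 × 304 × 0.927 = 185475 W
P_out = η·P_in = 0.872 × 185475 = 161734 W
n = 2874 rpm
ω = 2π×2874/60 = 301 rad/s
τ = P_out/ω = 161734/301 = 537 N·m

537 N·m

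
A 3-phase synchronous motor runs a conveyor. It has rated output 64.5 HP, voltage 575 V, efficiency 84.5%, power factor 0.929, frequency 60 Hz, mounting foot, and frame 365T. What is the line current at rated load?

61.5 A

P_out = 64.5 × 746 = 48117 W
P_in = P_out / η = 48117 / 0.845 = 56943 W
I_L = P_in / (√3·V_L·cosφ) = 56943 / (1.732 × 575 × 0.929) = 61.5 A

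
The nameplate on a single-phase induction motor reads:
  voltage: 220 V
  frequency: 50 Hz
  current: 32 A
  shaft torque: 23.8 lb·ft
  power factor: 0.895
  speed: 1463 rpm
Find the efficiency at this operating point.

τ = 23.8 lb·ft × 1.356 = 32.27 N·m
ω = 2π × 1463/60 = 153.2 rad/s; P_out = τω = 32.27 × 153.2 = 4944 W
P_in = V·I·cosφ = 220 × 32 × 0.895 = 6301 W
η = P_out / P_in = 4944 / 6301 = 0.785 = 78.5%

78.5 %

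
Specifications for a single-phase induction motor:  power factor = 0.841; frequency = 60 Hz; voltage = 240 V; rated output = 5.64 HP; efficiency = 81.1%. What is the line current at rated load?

P_out = 5.64 × 746 = 4207 W
P_in = P_out / η = 4207 / 0.811 = 5187 W
I = P_in / (V·cosφ) = 5187 / (240 × 0.841) = 25.7 A

25.7 A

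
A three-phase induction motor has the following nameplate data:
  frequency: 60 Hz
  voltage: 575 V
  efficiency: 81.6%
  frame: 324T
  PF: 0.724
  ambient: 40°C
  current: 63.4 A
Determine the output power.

P_in = √3·V·I·cosφ = 1.732 × 575 × 63.4 × 0.724 = 45713 W
P_out = η·P_in = 0.816 × 45713 = 37302 W

37.3 kW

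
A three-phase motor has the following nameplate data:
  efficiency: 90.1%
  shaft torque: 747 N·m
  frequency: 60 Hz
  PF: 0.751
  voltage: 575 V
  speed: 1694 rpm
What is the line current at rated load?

ω = 2π×1694/60 = 177.4 rad/s; P_out = τω = 747 × 177.4 = 132518 W
P_in = P_out / η = 132518 / 0.901 = 147079 W
I_L = P_in / (√3·V_L·cosφ) = 147079 / (1.732 × 575 × 0.751) = 197 A

197 A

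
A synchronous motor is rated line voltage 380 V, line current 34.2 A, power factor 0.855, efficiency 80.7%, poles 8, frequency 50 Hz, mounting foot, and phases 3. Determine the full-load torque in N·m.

P_in = √3·V·I·cosφ = 1.732 × 380 × 34.2 × 0.855 = 19245 W
P_out = η·P_in = 0.807 × 19245 = 15531 W
n = n_s = 120×50/8 = 750 rpm (synchronous)
ω = 2π×750/60 = 78.54 rad/s
τ = P_out/ω = 15531/78.54 = 198 N·m

198 N·m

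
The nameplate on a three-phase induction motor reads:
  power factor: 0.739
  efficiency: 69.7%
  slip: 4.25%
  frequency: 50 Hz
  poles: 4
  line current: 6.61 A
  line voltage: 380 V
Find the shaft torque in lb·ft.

P_in = √3·V·I·cosφ = 1.732 × 380 × 6.61 × 0.739 = 3215 W
P_out = η·P_in = 0.697 × 3215 = 2241 W
n_s = 120×50/4 = 1500 rpm; n = 1500×(1−0.0425) = 1436 rpm
ω = 2π×1436/60 = 150.4 rad/s
τ = P_out/ω = 2241/150.4 = 14.9 N·m
In lb·ft: 14.9/1.356 = 11 lb·ft

11 lb·ft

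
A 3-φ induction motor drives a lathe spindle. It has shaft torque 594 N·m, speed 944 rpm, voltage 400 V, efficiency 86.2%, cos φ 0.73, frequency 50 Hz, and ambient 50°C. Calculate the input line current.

ω = 2π×944/60 = 98.86 rad/s; P_out = τω = 594 × 98.86 = 58723 W
P_in = P_out / η = 58723 / 0.862 = 68124 W
I_L = P_in / (√3·V_L·cosφ) = 68124 / (1.732 × 400 × 0.73) = 135 A

135 A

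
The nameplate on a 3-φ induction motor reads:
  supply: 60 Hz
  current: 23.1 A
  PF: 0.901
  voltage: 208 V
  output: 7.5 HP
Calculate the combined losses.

1.9 kW

P_in = √3·V·I·cosφ = 1.732×208×23.1×0.901 = 7498 W
P_out = 7.5×746 = 5595 W
Losses = P_in − P_out = 7498 − 5595 = 1903 W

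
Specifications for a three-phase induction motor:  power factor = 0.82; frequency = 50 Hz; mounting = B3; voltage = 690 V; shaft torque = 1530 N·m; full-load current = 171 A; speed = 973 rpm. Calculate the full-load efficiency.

ω = 2π × 973/60 = 101.9 rad/s; P_out = τω = 1530 × 101.9 = 155907 W
P_in = √3·V_L·I_L·cosφ = 1.732 × 690 × 171 × 0.82 = 167574 W
η = P_out / P_in = 155907 / 167574 = 0.930 = 93.0%

93.0 %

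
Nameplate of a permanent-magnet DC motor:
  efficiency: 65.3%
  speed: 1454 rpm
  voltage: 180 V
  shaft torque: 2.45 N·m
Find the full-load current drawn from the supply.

3.17 A

ω = 2π×1454/60 = 152.3 rad/s; P_out = τω = 2.45 × 152.3 = 373 W
P_in = P_out / η = 373 / 0.653 = 571 W
I = P_in / V = 571 / 180 = 3.17 A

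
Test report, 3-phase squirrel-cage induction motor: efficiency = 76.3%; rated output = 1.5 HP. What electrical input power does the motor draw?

P_out = 1.5 × 746 = 1119 W
P_in = P_out/η = 1119/0.763 = 1467 W = 1.47 kW

1.47 kW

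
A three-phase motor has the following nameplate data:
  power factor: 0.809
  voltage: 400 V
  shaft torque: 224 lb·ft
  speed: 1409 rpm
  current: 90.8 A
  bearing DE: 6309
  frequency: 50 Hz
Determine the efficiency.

τ = 224 lb·ft × 1.356 = 303.7 N·m
ω = 2π × 1409/60 = 147.6 rad/s; P_out = τω = 303.7 × 147.6 = 44826 W
P_in = √3·V_L·I_L·cosφ = 1.732 × 400 × 90.8 × 0.809 = 50891 W
η = P_out / P_in = 44826 / 50891 = 0.881 = 88.1%

88.1 %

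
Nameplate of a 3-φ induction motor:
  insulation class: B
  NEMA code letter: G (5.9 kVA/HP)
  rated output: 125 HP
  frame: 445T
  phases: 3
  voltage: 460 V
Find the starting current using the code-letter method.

926 A

S_LR = 5.9 × 125 = 737.5 kVA
I_LR = S_LR/(√3·V_L) = 737500/(1.732×460) = 926 A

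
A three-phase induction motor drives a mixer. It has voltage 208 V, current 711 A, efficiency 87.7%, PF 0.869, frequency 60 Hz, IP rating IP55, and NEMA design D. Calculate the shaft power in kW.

195 kW

P_in = √3·V·I·cosφ = 1.732 × 208 × 711 × 0.869 = 222587 W
P_out = η·P_in = 0.877 × 222587 = 195209 W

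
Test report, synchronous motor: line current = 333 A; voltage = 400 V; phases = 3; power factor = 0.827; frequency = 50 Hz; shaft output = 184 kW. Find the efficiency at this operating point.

96.4 %

P_out = 184 kW = 184000 W
P_in = √3·V_L·I_L·cosφ = 1.732 × 400 × 333 × 0.827 = 190791 W
η = P_out / P_in = 184000 / 190791 = 0.964 = 96.4%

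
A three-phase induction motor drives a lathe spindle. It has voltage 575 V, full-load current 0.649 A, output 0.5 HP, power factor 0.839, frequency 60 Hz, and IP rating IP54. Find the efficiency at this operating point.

68.8 %

P_out = 0.5 × 746 = 373 W
P_in = √3·V_L·I_L·cosφ = 1.732 × 575 × 0.649 × 0.839 = 542 W
η = P_out / P_in = 373 / 542 = 0.688 = 68.8%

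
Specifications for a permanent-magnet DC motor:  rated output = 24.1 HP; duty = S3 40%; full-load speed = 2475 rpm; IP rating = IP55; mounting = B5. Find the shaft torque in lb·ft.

51.2 lb·ft

P_out = 24.1 × 746 = 17979 W
ω = 2π × 2475/60 = 259.2 rad/s
τ = P_out/ω = 17979/259.2 = 69.36 N·m
In lb·ft: 69.36/1.356 = 51.2 lb·ft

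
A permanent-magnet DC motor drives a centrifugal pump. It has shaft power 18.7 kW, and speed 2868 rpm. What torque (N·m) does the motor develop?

62.3 N·m

ω = 2π × 2868/60 = 300.3 rad/s
τ = P/ω = 18700/300.3 = 62.3 N·m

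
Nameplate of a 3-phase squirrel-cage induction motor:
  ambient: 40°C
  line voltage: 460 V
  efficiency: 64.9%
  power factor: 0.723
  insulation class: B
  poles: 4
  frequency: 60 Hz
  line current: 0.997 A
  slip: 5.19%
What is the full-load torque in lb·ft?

1.54 lb·ft

P_in = √3·V·I·cosφ = 1.732 × 460 × 0.997 × 0.723 = 574 W
P_out = η·P_in = 0.649 × 574 = 373 W
n_s = 120×60/4 = 1800 rpm; n = 1800×(1−0.0519) = 1707 rpm
ω = 2π×1707/60 = 178.8 rad/s
τ = P_out/ω = 373/178.8 = 2.086 N·m
In lb·ft: 2.086/1.356 = 1.54 lb·ft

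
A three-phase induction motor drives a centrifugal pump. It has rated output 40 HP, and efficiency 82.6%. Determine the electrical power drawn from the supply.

36.1 kW

P_out = 40 × 746 = 29840 W
P_in = P_out/η = 29840/0.826 = 36126 W = 36.1 kW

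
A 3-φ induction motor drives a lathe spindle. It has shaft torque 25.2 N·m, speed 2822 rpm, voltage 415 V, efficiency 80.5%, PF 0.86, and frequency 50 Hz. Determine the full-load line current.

ω = 2π×2822/60 = 295.5 rad/s; P_out = τω = 25.2 × 295.5 = 7447 W
P_in = P_out / η = 7447 / 0.805 = 9251 W
I_L = P_in / (√3·V_L·cosφ) = 9251 / (1.732 × 415 × 0.86) = 15 A

15 A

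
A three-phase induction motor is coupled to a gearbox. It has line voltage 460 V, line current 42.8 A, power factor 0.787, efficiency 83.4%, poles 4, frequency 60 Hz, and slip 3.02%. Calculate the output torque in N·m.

122 N·m

P_in = √3·V·I·cosφ = 1.732 × 460 × 42.8 × 0.787 = 26836 W
P_out = η·P_in = 0.834 × 26836 = 22381 W
n_s = 120×60/4 = 1800 rpm; n = 1800×(1−0.0302) = 1746 rpm
ω = 2π×1746/60 = 182.8 rad/s
τ = P_out/ω = 22381/182.8 = 122 N·m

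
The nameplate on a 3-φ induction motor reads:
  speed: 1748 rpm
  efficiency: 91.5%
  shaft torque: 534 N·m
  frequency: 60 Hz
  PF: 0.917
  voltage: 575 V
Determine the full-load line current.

ω = 2π×1748/60 = 183.1 rad/s; P_out = τω = 534 × 183.1 = 97775 W
P_in = P_out / η = 97775 / 0.915 = 106858 W
I_L = P_in / (√3·V_L·cosφ) = 106858 / (1.732 × 575 × 0.917) = 117 A

117 A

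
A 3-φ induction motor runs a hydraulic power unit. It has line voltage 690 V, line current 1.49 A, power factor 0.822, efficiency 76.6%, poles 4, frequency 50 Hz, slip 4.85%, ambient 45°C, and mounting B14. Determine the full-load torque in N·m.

P_in = √3·V·I·cosφ = 1.732 × 690 × 1.49 × 0.822 = 1464 W
P_out = η·P_in = 0.766 × 1464 = 1121 W
n_s = 120×50/4 = 1500 rpm; n = 1500×(1−0.0485) = 1427 rpm
ω = 2π×1427/60 = 149.4 rad/s
τ = P_out/ω = 1121/149.4 = 7.5 N·m

7.5 N·m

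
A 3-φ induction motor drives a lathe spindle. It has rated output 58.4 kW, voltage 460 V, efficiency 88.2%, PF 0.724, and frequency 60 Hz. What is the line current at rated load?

115 A

P_out = 58.4 kW = 58400 W
P_in = P_out / η = 58400 / 0.882 = 66213 W
I_L = P_in / (√3·V_L·cosφ) = 66213 / (1.732 × 460 × 0.724) = 115 A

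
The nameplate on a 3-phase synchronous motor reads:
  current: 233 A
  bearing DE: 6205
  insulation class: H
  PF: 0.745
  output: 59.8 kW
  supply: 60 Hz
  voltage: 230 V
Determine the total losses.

9.35 kW

P_in = √3·V·I·cosφ = 1.732×230×233×0.745 = 69149 W
P_out = 59800 W
Losses = P_in − P_out = 69149 − 59800 = 9349 W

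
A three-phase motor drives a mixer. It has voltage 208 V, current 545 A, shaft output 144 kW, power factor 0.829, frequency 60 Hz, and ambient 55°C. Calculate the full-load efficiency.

88.5 %

P_out = 144 kW = 144000 W
P_in = √3·V_L·I_L·cosφ = 1.732 × 208 × 545 × 0.829 = 162765 W
η = P_out / P_in = 144000 / 162765 = 0.885 = 88.5%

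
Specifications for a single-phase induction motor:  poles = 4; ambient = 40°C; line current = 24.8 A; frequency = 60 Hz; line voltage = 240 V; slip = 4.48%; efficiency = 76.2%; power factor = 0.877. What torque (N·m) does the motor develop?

P_in = V·I·cosφ = 240 × 24.8 × 0.877 = 5220 W
P_out = η·P_in = 0.762 × 5220 = 3978 W
n_s = 120×60/4 = 1800 rpm; n = 1800×(1−0.0448) = 1719 rpm
ω = 2π×1719/60 = 180 rad/s
τ = P_out/ω = 3978/180 = 22.1 N·m

22.1 N·m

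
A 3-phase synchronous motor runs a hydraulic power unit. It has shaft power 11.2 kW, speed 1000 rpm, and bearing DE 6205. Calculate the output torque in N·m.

107 N·m

ω = 2π × 1000/60 = 104.7 rad/s
τ = P/ω = 11200/104.7 = 107 N·m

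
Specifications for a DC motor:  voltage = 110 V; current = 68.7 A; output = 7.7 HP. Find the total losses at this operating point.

1.81 kW

P_in = V·I = 110×68.7 = 7557 W
P_out = 7.7×746 = 5744 W
Losses = P_in − P_out = 7557 − 5744 = 1813 W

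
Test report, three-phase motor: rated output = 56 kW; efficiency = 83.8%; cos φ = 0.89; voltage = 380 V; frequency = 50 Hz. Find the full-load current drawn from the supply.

P_out = 56 kW = 56000 W
P_in = P_out / η = 56000 / 0.838 = 66826 W
I_L = P_in / (√3·V_L·cosφ) = 66826 / (1.732 × 380 × 0.89) = 114 A

114 A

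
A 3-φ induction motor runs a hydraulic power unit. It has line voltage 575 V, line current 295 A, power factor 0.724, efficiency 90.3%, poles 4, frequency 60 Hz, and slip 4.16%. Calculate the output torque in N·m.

P_in = √3·V·I·cosφ = 1.732 × 575 × 295 × 0.724 = 212704 W
P_out = η·P_in = 0.903 × 212704 = 192072 W
n_s = 120×60/4 = 1800 rpm; n = 1800×(1−0.0416) = 1725 rpm
ω = 2π×1725/60 = 180.6 rad/s
τ = P_out/ω = 192072/180.6 = 1060 N·m

1060 N·m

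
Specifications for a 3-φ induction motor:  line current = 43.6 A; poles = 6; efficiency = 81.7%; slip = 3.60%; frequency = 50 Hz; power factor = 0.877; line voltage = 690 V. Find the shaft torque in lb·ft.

273 lb·ft

P_in = √3·V·I·cosφ = 1.732 × 690 × 43.6 × 0.877 = 45697 W
P_out = η·P_in = 0.817 × 45697 = 37334 W
n_s = 120×50/6 = 1000 rpm; n = 1000×(1−0.036) = 964 rpm
ω = 2π×964/60 = 100.9 rad/s
τ = P_out/ω = 37334/100.9 = 370 N·m
In lb·ft: 370/1.356 = 273 lb·ft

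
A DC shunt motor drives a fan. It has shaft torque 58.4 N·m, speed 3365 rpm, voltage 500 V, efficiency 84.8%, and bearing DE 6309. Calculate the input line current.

ω = 2π×3365/60 = 352.4 rad/s; P_out = τω = 58.4 × 352.4 = 20580 W
P_in = P_out / η = 20580 / 0.848 = 24269 W
I = P_in / V = 24269 / 500 = 48.5 A

48.5 A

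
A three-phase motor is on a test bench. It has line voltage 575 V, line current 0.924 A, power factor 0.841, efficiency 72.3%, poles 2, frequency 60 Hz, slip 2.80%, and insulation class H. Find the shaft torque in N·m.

P_in = √3·V·I·cosφ = 1.732 × 575 × 0.924 × 0.841 = 774 W
P_out = η·P_in = 0.723 × 774 = 560 W
n_s = 120×60/2 = 3600 rpm; n = 3600×(1−0.028) = 3499 rpm
ω = 2π×3499/60 = 366.4 rad/s
τ = P_out/ω = 560/366.4 = 1.53 N·m

1.53 N·m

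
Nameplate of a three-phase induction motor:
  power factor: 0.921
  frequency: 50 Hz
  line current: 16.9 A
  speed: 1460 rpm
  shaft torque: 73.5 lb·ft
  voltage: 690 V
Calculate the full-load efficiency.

τ = 73.5 lb·ft × 1.356 = 99.67 N·m
ω = 2π × 1460/60 = 152.9 rad/s; P_out = τω = 99.67 × 152.9 = 15240 W
P_in = √3·V_L·I_L·cosφ = 1.732 × 690 × 16.9 × 0.921 = 18601 W
η = P_out / P_in = 15240 / 18601 = 0.819 = 81.9%

81.9 %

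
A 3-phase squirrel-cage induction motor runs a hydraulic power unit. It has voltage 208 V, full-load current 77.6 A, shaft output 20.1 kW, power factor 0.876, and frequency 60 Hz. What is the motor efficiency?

P_out = 20.1 kW = 20100 W
P_in = √3·V_L·I_L·cosφ = 1.732 × 208 × 77.6 × 0.876 = 24489 W
η = P_out / P_in = 20100 / 24489 = 0.821 = 82.1%

82.1 %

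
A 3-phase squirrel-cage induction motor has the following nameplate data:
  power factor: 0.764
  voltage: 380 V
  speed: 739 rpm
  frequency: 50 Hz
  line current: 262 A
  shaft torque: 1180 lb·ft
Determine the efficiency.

94.0 %

τ = 1180 lb·ft × 1.356 = 1600 N·m
ω = 2π × 739/60 = 77.39 rad/s; P_out = τω = 1600 × 77.39 = 123824 W
P_in = √3·V_L·I_L·cosφ = 1.732 × 380 × 262 × 0.764 = 131743 W
η = P_out / P_in = 123824 / 131743 = 0.940 = 94.0%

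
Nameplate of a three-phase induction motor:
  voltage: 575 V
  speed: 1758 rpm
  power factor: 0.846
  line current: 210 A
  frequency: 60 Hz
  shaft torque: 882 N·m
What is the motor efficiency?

ω = 2π × 1758/60 = 184.1 rad/s; P_out = τω = 882 × 184.1 = 162376 W
P_in = √3·V_L·I_L·cosφ = 1.732 × 575 × 210 × 0.846 = 176932 W
η = P_out / P_in = 162376 / 176932 = 0.918 = 91.8%

91.8 %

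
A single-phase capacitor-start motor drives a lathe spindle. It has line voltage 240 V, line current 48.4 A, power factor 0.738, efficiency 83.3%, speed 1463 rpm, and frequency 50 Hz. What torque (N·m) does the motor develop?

46.6 N·m

P_in = V·I·cosφ = 240 × 48.4 × 0.738 = 8573 W
P_out = η·P_in = 0.833 × 8573 = 7141 W
n = 1463 rpm
ω = 2π×1463/60 = 153.2 rad/s
τ = P_out/ω = 7141/153.2 = 46.6 N·m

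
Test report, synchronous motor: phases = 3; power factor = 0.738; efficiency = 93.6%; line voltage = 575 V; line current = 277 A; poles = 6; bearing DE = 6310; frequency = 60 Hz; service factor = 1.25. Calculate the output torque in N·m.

P_in = √3·V·I·cosφ = 1.732 × 575 × 277 × 0.738 = 203588 W
P_out = η·P_in = 0.936 × 203588 = 190558 W
n = n_s = 120×60/6 = 1200 rpm (synchronous)
ω = 2π×1200/60 = 125.7 rad/s
τ = P_out/ω = 190558/125.7 = 1520 N·m

1520 N·m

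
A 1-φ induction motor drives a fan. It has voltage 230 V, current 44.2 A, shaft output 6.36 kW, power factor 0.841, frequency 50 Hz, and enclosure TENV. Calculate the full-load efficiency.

P_out = 6.36 kW = 6360 W
P_in = V·I·cosφ = 230 × 44.2 × 0.841 = 8550 W
η = P_out / P_in = 6360 / 8550 = 0.744 = 74.4%

74.4 %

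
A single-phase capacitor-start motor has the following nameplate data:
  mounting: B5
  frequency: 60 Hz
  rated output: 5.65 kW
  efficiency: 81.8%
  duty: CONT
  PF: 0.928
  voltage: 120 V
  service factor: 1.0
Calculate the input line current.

P_out = 5.65 kW = 5650 W
P_in = P_out / η = 5650 / 0.818 = 6907 W
I = P_in / (V·cosφ) = 6907 / (120 × 0.928) = 62 A

62 A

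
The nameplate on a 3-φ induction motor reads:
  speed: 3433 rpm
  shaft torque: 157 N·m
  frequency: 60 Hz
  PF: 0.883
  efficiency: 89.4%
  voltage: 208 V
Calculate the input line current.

ω = 2π×3433/60 = 359.5 rad/s; P_out = τω = 157 × 359.5 = 56442 W
P_in = P_out / η = 56442 / 0.894 = 63134 W
I_L = P_in / (√3·V_L·cosφ) = 63134 / (1.732 × 208 × 0.883) = 198 A

198 A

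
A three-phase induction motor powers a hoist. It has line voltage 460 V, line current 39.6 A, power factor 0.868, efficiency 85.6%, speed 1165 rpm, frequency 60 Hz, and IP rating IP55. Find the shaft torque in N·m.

192 N·m

P_in = √3·V·I·cosφ = 1.732 × 460 × 39.6 × 0.868 = 27385 W
P_out = η·P_in = 0.856 × 27385 = 23442 W
n = 1165 rpm
ω = 2π×1165/60 = 122 rad/s
τ = P_out/ω = 23442/122 = 192 N·m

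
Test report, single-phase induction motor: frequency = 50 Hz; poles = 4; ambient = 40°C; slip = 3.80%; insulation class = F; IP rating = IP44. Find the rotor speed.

n_s = 120f/p = 120×50/4 = 1500 rpm
n = n_s(1 − s) = 1500 × (1 − 0.038) = 1443 rpm

1443 rpm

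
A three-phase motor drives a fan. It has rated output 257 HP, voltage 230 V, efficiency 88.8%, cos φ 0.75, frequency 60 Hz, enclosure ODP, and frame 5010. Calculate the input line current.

723 A

P_out = 257 × 746 = 191722 W
P_in = P_out / η = 191722 / 0.888 = 215903 W
I_L = P_in / (√3·V_L·cosφ) = 215903 / (1.732 × 230 × 0.75) = 723 A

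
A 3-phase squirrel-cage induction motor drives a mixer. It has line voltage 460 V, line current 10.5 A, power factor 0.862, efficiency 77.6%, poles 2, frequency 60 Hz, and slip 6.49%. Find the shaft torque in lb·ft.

P_in = √3·V·I·cosφ = 1.732 × 460 × 10.5 × 0.862 = 7211 W
P_out = η·P_in = 0.776 × 7211 = 5596 W
n_s = 120×60/2 = 3600 rpm; n = 3600×(1−0.0649) = 3366 rpm
ω = 2π×3366/60 = 352.5 rad/s
τ = P_out/ω = 5596/352.5 = 15.88 N·m
In lb·ft: 15.88/1.356 = 11.7 lb·ft

11.7 lb·ft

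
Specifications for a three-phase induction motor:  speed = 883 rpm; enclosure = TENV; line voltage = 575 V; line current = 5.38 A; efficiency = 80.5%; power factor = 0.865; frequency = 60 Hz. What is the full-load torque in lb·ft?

29.8 lb·ft

P_in = √3·V·I·cosφ = 1.732 × 575 × 5.38 × 0.865 = 4635 W
P_out = η·P_in = 0.805 × 4635 = 3731 W
n = 883 rpm
ω = 2π×883/60 = 92.47 rad/s
τ = P_out/ω = 3731/92.47 = 40.35 N·m
In lb·ft: 40.35/1.356 = 29.8 lb·ft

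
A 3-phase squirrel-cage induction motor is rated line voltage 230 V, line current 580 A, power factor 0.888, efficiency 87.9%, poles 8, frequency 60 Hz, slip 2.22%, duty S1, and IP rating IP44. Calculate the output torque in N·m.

P_in = √3·V·I·cosφ = 1.732 × 230 × 580 × 0.888 = 205171 W
P_out = η·P_in = 0.879 × 205171 = 180345 W
n_s = 120×60/8 = 900 rpm; n = 900×(1−0.0222) = 880 rpm
ω = 2π×880/60 = 92.15 rad/s
τ = P_out/ω = 180345/92.15 = 1960 N·m

1960 N·m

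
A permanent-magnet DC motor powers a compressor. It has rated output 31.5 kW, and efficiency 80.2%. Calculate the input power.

P_out = 31500 W
P_in = P_out/η = 31500/0.802 = 39277 W = 39.3 kW

39.3 kW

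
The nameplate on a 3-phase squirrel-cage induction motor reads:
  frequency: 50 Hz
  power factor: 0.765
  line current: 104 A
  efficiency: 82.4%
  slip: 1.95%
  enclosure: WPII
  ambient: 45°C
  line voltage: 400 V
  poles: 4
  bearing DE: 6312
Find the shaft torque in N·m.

295 N·m

P_in = √3·V·I·cosφ = 1.732 × 400 × 104 × 0.765 = 55119 W
P_out = η·P_in = 0.824 × 55119 = 45418 W
n_s = 120×50/4 = 1500 rpm; n = 1500×(1−0.0195) = 1471 rpm
ω = 2π×1471/60 = 154 rad/s
τ = P_out/ω = 45418/154 = 295 N·m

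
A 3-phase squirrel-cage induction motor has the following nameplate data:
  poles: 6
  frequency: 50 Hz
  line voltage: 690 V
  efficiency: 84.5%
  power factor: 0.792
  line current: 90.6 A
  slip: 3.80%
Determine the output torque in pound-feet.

P_in = √3·V·I·cosφ = 1.732 × 690 × 90.6 × 0.792 = 85753 W
P_out = η·P_in = 0.845 × 85753 = 72461 W
n_s = 120×50/6 = 1000 rpm; n = 1000×(1−0.038) = 962 rpm
ω = 2π×962/60 = 100.7 rad/s
τ = P_out/ω = 72461/100.7 = 719.6 N·m
In lb·ft: 719.6/1.356 = 531 lb·ft

531 lb·ft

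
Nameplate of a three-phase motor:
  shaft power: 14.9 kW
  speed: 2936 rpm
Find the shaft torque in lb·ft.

ω = 2π × 2936/60 = 307.5 rad/s
τ = P/ω = 14900/307.5 = 48.46 N·m
In lb·ft: 48.46/1.356 = 35.7 lb·ft

35.7 lb·ft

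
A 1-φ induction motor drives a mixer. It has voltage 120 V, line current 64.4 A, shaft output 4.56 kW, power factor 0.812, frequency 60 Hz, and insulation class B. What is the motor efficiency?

72.7 %

P_out = 4.56 kW = 4560 W
P_in = V·I·cosφ = 120 × 64.4 × 0.812 = 6275 W
η = P_out / P_in = 4560 / 6275 = 0.727 = 72.7%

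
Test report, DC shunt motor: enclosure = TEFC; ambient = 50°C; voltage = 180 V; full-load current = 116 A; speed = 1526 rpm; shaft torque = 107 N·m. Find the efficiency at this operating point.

ω = 2π × 1526/60 = 159.8 rad/s; P_out = τω = 107 × 159.8 = 17099 W
P_in = V·I = 180 × 116 = 20880 W
η = P_out / P_in = 17099 / 20880 = 0.819 = 81.9%

81.9 %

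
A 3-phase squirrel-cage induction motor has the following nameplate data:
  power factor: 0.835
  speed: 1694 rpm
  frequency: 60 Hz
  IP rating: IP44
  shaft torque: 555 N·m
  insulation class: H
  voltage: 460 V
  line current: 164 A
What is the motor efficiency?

90.2 %

ω = 2π × 1694/60 = 177.4 rad/s; P_out = τω = 555 × 177.4 = 98457 W
P_in = √3·V_L·I_L·cosφ = 1.732 × 460 × 164 × 0.835 = 109103 W
η = P_out / P_in = 98457 / 109103 = 0.902 = 90.2%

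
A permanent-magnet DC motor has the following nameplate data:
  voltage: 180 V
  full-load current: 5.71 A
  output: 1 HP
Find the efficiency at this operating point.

72.6 %

P_out = 1 × 746 = 746 W
P_in = V·I = 180 × 5.71 = 1028 W
η = P_out / P_in = 746 / 1028 = 0.726 = 72.6%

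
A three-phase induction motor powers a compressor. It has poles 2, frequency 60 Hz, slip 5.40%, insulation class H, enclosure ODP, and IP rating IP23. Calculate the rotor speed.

3406 rpm

n_s = 120f/p = 120×60/2 = 3600 rpm
n = n_s(1 − s) = 3600 × (1 − 0.054) = 3406 rpm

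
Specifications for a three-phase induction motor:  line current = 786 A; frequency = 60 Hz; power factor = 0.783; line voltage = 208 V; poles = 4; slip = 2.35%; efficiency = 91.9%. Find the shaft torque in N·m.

1110 N·m

P_in = √3·V·I·cosφ = 1.732 × 208 × 786 × 0.783 = 221715 W
P_out = η·P_in = 0.919 × 221715 = 203756 W
n_s = 120×60/4 = 1800 rpm; n = 1800×(1−0.0235) = 1758 rpm
ω = 2π×1758/60 = 184.1 rad/s
τ = P_out/ω = 203756/184.1 = 1110 N·m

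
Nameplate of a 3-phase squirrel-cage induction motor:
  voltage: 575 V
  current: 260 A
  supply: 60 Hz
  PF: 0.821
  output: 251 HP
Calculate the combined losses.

P_in = √3·V·I·cosφ = 1.732×575×260×0.821 = 212585 W
P_out = 251×746 = 187246 W
Losses = P_in − P_out = 212585 − 187246 = 25339 W

25.3 kW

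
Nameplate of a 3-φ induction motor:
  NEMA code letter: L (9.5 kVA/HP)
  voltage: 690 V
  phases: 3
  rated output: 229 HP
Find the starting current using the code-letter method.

S_LR = 9.5 × 229 = 2175.5 kVA
I_LR = S_LR/(√3·V_L) = 2175500/(1.732×690) = 1820 A

1820 A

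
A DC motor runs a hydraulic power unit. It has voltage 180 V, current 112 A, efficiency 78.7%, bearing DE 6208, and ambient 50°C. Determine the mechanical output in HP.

21.3 HP

P_in = V·I = 180 × 112 = 20160 W
P_out = η·P_in = 0.787 × 20160 = 15866 W
= 15866/746 = 21.3 HP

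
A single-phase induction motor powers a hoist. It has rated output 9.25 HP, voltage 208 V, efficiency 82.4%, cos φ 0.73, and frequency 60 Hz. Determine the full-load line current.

55.2 A

P_out = 9.25 × 746 = 6901 W
P_in = P_out / η = 6901 / 0.824 = 8375 W
I = P_in / (V·cosφ) = 8375 / (208 × 0.73) = 55.2 A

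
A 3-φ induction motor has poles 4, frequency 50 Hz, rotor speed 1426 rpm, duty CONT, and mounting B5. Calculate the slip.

n_s = 120f/p = 120×50/4 = 1500 rpm
s = (n_s − n)/n_s = (1500 − 1426)/1500 = 0.0493

4.93 %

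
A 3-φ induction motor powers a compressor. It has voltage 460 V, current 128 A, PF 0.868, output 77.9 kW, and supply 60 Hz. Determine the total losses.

10.6 kW

P_in = √3·V·I·cosφ = 1.732×460×128×0.868 = 88519 W
P_out = 77900 W
Losses = P_in − P_out = 88519 − 77900 = 10619 W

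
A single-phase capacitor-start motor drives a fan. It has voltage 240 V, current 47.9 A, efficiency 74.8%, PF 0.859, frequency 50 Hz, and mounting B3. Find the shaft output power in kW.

P_in = V·I·cosφ = 240 × 47.9 × 0.859 = 9875 W
P_out = η·P_in = 0.748 × 9875 = 7387 W

7.39 kW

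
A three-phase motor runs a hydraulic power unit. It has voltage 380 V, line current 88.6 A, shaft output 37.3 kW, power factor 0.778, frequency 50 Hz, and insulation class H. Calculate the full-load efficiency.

82.2 %

P_out = 37.3 kW = 37300 W
P_in = √3·V_L·I_L·cosφ = 1.732 × 380 × 88.6 × 0.778 = 45367 W
η = P_out / P_in = 37300 / 45367 = 0.822 = 82.2%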